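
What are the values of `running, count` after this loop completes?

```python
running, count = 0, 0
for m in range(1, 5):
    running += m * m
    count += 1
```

Sum of squares and count
`running, count` takes the values: (0, 0) → (1, 0) → (1, 1) → (5, 1) → (5, 2) → (14, 2) → (14, 3) → (30, 3) → (30, 4)

Answer: 30, 4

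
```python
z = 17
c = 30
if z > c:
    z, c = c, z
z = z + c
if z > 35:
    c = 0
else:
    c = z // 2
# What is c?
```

Trace:
`z = 17` → z = 17
`c = 30` → c = 30
`if z > c: ...` → z > c is False → no variable changes
`z = z + c` → z = 47
`if z > 35: ...` → z > 35 is True → c = 0
So c = 0

Answer: 0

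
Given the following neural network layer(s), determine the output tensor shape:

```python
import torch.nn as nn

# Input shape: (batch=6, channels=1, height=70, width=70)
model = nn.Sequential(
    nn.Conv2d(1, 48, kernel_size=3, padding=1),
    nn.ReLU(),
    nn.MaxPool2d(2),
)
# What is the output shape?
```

Input: (6, 1, 70, 70) -> after Conv2d: (6, 48, 70, 70) -> after ReLU: (6, 48, 70, 70) -> Output: (6, 48, 35, 35)

Answer: (6, 48, 35, 35)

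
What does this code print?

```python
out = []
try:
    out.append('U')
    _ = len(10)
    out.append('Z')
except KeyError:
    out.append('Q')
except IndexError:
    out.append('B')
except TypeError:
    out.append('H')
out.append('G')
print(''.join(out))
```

Execution trace: 'U' (try body) → 'H' (except TypeError) → 'G' (after the try/except). Output: UHG

Answer: UHG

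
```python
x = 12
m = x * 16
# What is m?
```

Trace:
`x = 12` → x = 12
`m = x * 16` → m = 192
So m = 192

Answer: 192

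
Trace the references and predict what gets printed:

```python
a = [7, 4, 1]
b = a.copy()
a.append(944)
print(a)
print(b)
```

Key concept: list.copy() creates independent copy.
Step by step:
`a = [7, 4, 1]` → a = [7, 4, 1]
`b = a.copy()` → b = [7, 4, 1]
`a.append(944)` → a = [7, 4, 1, 944]
`print(a)` → prints [7, 4, 1, 944]
`print(b)` → prints [7, 4, 1]

Answer:
[7, 4, 1, 944]
[7, 4, 1]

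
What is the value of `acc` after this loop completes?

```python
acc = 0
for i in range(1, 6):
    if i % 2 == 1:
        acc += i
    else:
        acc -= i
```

Add odd, subtract even
`acc` takes the values: 0 → 1 → -1 → 2 → -2 → 3

Answer: 3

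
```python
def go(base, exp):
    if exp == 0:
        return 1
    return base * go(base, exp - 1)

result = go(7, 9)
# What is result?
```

go(7, 9) = 7 * 7 * 7 * 7 * 7 * 7 * 7 * 7 * 7 = 40353607

Answer: 40353607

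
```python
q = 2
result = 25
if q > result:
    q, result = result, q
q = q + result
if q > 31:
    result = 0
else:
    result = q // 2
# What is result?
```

Trace:
`q = 2` → q = 2
`result = 25` → result = 25
`if q > result: ...` → q > result is False → no variable changes
`q = q + result` → q = 27
`if q > 31: ...` → q > 31 is False, take else branch → result = 13
So result = 13

Answer: 13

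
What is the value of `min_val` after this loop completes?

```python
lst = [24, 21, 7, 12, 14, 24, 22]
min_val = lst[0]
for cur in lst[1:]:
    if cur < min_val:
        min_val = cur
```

Minimum of [24, 21, 7, 12, 14, 24, 22]
`min_val` takes the values: 24 → 21 → 7

Answer: 7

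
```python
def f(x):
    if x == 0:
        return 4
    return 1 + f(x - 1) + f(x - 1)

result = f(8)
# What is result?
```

f(x) = 1 + 2·f(x-1), f(0)=4. Closed form: (4+1)·2^8 - 1 = 1279.

Answer: 1279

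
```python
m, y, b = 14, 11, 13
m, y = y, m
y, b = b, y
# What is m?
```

Trace:
`m, y, b = 14, 11, 13` → m = 14; y = 11; b = 13
`m, y = y, m` → m = 11; y = 14
`y, b = b, y` → y = 13; b = 14
So m = 11

Answer: 11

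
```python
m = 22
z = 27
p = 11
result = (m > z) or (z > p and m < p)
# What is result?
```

Trace:
`m = 22` → m = 22
`z = 27` → z = 27
`p = 11` → p = 11
`result = (m > z) or (z > p and m < p)` → result = False
So result = False

Answer: False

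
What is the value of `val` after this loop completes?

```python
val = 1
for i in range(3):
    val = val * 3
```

Multiply by 3, 3 times: 1 * 3^3 = 27
`val` takes the values: 1 → 3 → 9 → 27

Answer: 27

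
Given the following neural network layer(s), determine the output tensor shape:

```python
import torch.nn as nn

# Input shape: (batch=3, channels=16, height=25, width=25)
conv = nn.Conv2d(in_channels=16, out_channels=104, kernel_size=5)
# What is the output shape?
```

Input: (3, 16, 25, 25) -> Output: (3, 104, 21, 21)

Answer: (3, 104, 21, 21)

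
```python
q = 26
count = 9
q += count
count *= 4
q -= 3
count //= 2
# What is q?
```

Trace:
`q = 26` → q = 26
`count = 9` → count = 9
`q += count` → q = 35
`count *= 4` → count = 36
`q -= 3` → q = 32
`count //= 2` → count = 18
So q = 32

Answer: 32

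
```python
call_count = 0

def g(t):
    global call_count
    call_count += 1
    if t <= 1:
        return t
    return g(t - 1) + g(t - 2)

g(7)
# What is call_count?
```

Calls(t) = 1 + Calls(t-1) + Calls(t-2); Calls(0)=Calls(1)=1. For t=7 this gives 41.

Answer: 41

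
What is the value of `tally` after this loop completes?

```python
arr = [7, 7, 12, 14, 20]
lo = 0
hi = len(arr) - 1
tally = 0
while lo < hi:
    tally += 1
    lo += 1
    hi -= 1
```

Iterations until pointers meet (list length 5)
`tally` takes the values: 0 → 1 → 2

Answer: 2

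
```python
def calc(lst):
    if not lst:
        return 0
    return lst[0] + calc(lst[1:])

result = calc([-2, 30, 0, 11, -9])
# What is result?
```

(-2) + 30 + 0 + 11 + (-9) + 0 = 30

Answer: 30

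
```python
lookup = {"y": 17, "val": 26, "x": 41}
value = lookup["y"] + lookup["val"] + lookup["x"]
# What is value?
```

Trace:
`lookup = {"y": 17, "val": 26, "x": 41}` → lookup = {'y': 17, 'val': 26, 'x': 41}
`value = lookup["y"] + lookup["val"] + lookup["x"]` → value = 84
So value = 84

Answer: 84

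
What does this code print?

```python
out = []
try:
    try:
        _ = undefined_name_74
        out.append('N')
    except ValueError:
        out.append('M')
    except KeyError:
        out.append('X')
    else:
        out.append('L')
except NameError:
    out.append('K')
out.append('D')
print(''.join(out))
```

Execution trace: 'K' (outer except NameError) → 'D' (after the try/except). Output: KD

Answer: KD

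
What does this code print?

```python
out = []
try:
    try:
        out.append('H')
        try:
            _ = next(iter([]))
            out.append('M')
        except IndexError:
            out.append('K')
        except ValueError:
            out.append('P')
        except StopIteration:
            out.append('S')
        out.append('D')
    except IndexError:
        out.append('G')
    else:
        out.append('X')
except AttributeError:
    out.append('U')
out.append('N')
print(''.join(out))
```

Execution trace: 'H' (try body) → 'S' (inner except StopIteration) → 'D' (try body, no exception) → 'X' (else) → 'N' (after the try/except). Output: HSDXN

Answer: HSDXN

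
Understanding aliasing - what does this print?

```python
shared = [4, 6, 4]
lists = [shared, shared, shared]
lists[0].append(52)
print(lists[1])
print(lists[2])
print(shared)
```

Key concept: list of same reference.
Step by step:
`shared = [4, 6, 4]` → shared = [4, 6, 4]
`lists = [shared, shared, shared]` → lists = [[4, 6, 4], [4, 6, 4], [4, 6, 4]]
`lists[0].append(52)` → shared = [4, 6, 4, 52]; lists = [[4, 6, 4, 52], [4, 6, 4, 52], [4, 6, 4, 52]]
`print(lists[1])` → prints [4, 6, 4, 52]
`print(lists[2])` → prints [4, 6, 4, 52]
`print(shared)` → prints [4, 6, 4, 52]

Answer:
[4, 6, 4, 52]
[4, 6, 4, 52]
[4, 6, 4, 52]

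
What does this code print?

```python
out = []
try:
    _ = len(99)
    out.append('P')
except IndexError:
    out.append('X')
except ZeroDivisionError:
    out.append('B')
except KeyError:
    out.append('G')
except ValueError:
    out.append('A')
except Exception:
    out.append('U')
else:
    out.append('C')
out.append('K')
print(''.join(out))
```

Execution trace: 'U' (except Exception) → 'K' (after the try/except). Output: UK

Answer: UK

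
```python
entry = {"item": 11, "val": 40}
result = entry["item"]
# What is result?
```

Trace:
`entry = {"item": 11, "val": 40}` → entry = {'item': 11, 'val': 40}
`result = entry["item"]` → result = 11
So result = 11

Answer: 11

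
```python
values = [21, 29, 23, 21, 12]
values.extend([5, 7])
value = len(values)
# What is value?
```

Trace:
`values = [21, 29, 23, 21, 12]` → values = [21, 29, 23, 21, 12]
`values.extend([5, 7])` → values = [21, 29, 23, 21, 12, 5, 7]
`value = len(values)` → value = 7
So value = 7

Answer: 7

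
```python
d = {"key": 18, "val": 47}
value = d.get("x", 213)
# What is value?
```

Trace:
`d = {"key": 18, "val": 47}` → d = {'key': 18, 'val': 47}
`value = d.get("x", 213)` → value = 213
So value = 213

Answer: 213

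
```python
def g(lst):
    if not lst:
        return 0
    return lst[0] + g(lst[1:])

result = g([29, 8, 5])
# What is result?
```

29 + 8 + 5 + 0 = 42

Answer: 42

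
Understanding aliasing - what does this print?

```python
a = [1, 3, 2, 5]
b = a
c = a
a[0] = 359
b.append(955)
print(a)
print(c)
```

Key concept: multiple aliases.
Step by step:
`a = [1, 3, 2, 5]` → a = [1, 3, 2, 5]
`b = a` → b = [1, 3, 2, 5] (same object as a)
`c = a` → c = [1, 3, 2, 5] (same object as a, b)
`a[0] = 359` → a = [359, 3, 2, 5] (same object as b, c); b = [359, 3, 2, 5] (same object as a, c); c = [359, 3, 2, 5] (same object as a, b)
`b.append(955)` → a = [359, 3, 2, 5, 955] (same object as b, c); b = [359, 3, 2, 5, 955] (same object as a, c); c = [359, 3, 2, 5, 955] (same object as a, b)
`print(a)` → prints [359, 3, 2, 5, 955]
`print(c)` → prints [359, 3, 2, 5, 955]

Answer:
[359, 3, 2, 5, 955]
[359, 3, 2, 5, 955]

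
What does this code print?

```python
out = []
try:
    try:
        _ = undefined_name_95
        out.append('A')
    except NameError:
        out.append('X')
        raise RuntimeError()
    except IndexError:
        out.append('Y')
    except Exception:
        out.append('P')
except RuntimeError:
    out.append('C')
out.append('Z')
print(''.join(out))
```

Execution trace: 'X' (inner except NameError) → 'C' (outer except RuntimeError) → 'Z' (after the try/except). Output: XCZ

Answer: XCZ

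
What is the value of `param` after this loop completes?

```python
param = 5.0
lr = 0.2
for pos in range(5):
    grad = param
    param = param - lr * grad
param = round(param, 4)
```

Gradient descent: w = 5.0 * (1 - 0.2)^5
`param` takes the values: 5.0 → 4.0 → 3.2 → 2.56 → 2.048 → 1.6384

Answer: 1.6384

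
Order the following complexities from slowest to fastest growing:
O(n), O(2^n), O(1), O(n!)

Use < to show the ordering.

Ordered by growth rate: O(1) < O(n) < O(2^n) < O(n!)

Answer: O(1) < O(n) < O(2^n) < O(n!)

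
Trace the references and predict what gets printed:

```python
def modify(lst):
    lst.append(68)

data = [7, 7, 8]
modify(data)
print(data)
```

Key concept: function modifies passed list.
Step by step:
`data = [7, 7, 8]` → data = [7, 7, 8]
`modify(data)` → data = [7, 7, 8, 68]
`print(data)` → prints [7, 7, 8, 68]

Answer: [7, 7, 8, 68]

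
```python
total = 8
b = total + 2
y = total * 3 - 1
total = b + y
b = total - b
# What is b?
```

Trace:
`total = 8` → total = 8
`b = total + 2` → b = 10
`y = total * 3 - 1` → y = 23
`total = b + y` → total = 33
`b = total - b` → b = 23
So b = 23

Answer: 23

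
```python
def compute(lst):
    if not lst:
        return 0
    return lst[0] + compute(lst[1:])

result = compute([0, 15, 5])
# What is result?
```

0 + 15 + 5 + 0 = 20

Answer: 20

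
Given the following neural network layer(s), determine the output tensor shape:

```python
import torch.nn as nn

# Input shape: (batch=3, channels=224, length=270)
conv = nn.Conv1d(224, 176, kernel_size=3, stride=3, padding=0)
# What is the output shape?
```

Input: (3, 224, 270) -> Output: (3, 176, 90)

Answer: (3, 176, 90)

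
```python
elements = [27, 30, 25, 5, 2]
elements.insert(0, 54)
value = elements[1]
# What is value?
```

Trace:
`elements = [27, 30, 25, 5, 2]` → elements = [27, 30, 25, 5, 2]
`elements.insert(0, 54)` → elements = [54, 27, 30, 25, 5, 2]
`value = elements[1]` → value = 27
So value = 27

Answer: 27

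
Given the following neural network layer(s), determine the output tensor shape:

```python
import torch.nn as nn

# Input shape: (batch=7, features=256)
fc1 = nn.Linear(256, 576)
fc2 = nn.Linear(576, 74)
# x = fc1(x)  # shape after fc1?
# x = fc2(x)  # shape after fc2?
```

Input: (7, 256) -> after fc1: (7, 576) -> Output: (7, 74)

Answer: (7, 74)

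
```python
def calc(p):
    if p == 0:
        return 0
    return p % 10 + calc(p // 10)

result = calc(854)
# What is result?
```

Sum of digits of 854: 4 + 5 + 8 = 17

Answer: 17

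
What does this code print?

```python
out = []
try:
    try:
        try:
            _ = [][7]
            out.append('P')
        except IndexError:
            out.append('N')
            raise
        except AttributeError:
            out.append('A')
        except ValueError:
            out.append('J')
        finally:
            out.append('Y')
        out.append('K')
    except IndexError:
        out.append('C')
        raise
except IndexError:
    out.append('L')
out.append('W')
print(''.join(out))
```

Execution trace: 'N' (inner except IndexError) → 'Y' (inner finally) → 'C' (except IndexError) → 'L' (outer except IndexError) → 'W' (after the try/except). Output: NYCLW

Answer: NYCLW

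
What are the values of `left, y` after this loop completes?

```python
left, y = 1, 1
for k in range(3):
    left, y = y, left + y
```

Fibonacci: after 3 iterations
`left, y` takes the values: (1, 1) → (1, 2) → (2, 3) → (3, 5)

Answer: 3, 5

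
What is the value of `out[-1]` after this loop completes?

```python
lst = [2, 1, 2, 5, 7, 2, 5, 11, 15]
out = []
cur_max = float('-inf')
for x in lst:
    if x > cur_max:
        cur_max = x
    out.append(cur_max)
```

Running max ends at 15
`out` takes the values: [] → [2] → [2, 2] → [2, 2, 2] → [2, 2, 2, 5] → [2, 2, 2, 5, 7] → [2, 2, 2, 5, 7, 7] → [2, 2, 2, 5, 7, 7, 7] → [2, 2, 2, 5, 7, 7, 7, 11] → [2, 2, 2, 5, 7, 7, 7, 11, 15]
So `out[-1]` = 15

Answer: 15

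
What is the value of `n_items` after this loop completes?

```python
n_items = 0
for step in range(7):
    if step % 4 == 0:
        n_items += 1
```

Count numbers divisible by 4 in range(7)
`n_items` takes the values: 0 → 1 → 2

Answer: 2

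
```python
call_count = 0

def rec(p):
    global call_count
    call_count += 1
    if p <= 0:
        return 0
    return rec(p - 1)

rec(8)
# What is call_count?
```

Linear recursion stepping by 1: 9 calls from p=8 down to ≤0.

Answer: 9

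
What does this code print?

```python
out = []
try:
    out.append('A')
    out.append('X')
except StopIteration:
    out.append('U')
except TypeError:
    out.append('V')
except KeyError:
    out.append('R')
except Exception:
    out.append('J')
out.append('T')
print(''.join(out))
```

Execution trace: 'A' (try body) → 'X' (try body, no exception) → 'T' (after the try/except). Output: AXT

Answer: AXT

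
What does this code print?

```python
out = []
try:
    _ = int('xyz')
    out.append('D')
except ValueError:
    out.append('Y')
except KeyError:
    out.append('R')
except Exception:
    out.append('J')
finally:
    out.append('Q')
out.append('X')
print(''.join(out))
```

Execution trace: 'Y' (except ValueError) → 'Q' (finally) → 'X' (after the try/except). Output: YQX

Answer: YQX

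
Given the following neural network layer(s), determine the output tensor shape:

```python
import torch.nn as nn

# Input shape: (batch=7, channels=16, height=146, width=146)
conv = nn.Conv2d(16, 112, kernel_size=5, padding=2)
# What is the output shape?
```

Input: (7, 16, 146, 146) -> Output: (7, 112, 146, 146)

Answer: (7, 112, 146, 146)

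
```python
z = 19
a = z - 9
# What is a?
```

Trace:
`z = 19` → z = 19
`a = z - 9` → a = 10
So a = 10

Answer: 10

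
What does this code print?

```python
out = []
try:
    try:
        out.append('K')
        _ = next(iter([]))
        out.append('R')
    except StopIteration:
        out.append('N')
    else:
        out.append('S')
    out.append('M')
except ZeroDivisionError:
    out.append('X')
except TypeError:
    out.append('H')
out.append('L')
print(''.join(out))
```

Execution trace: 'K' (inner try body) → 'N' (inner except StopIteration) → 'M' (try body, no exception) → 'L' (after the try/except). Output: KNML

Answer: KNML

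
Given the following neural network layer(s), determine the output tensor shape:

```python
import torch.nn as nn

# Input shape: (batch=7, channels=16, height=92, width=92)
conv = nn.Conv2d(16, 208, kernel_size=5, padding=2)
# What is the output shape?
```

Input: (7, 16, 92, 92) -> Output: (7, 208, 92, 92)

Answer: (7, 208, 92, 92)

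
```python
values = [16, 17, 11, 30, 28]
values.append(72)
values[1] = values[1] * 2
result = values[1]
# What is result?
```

Trace:
`values = [16, 17, 11, 30, 28]` → values = [16, 17, 11, 30, 28]
`values.append(72)` → values = [16, 17, 11, 30, 28, 72]
`values[1] = values[1] * 2` → values = [16, 34, 11, 30, 28, 72]
`result = values[1]` → result = 34
So result = 34

Answer: 34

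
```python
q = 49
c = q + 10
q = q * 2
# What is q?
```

Trace:
`q = 49` → q = 49
`c = q + 10` → c = 59
`q = q * 2` → q = 98
So q = 98

Answer: 98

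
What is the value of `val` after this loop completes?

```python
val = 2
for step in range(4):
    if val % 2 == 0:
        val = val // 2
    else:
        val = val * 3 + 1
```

Collatz-style transformation from 2
`val` takes the values: 2 → 1 → 4 → 2 → 1

Answer: 1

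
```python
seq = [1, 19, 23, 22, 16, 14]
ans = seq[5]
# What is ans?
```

Trace:
`seq = [1, 19, 23, 22, 16, 14]` → seq = [1, 19, 23, 22, 16, 14]
`ans = seq[5]` → ans = 14
So ans = 14

Answer: 14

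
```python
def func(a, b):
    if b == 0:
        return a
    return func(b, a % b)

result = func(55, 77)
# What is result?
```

func(55, 77) -> func(77, 55) -> func(55, 22) -> func(22, 11) -> func(11, 0) -> 11

Answer: 11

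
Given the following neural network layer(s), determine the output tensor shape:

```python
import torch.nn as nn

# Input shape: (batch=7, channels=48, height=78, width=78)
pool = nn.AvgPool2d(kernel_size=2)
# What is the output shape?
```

Input: (7, 48, 78, 78) -> Output: (7, 48, 39, 39)

Answer: (7, 48, 39, 39)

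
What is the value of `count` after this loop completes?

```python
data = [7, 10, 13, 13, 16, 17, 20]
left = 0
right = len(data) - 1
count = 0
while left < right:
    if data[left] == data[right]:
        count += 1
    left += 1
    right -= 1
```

Count matching pairs from ends
`count` takes the values: 0

Answer: 0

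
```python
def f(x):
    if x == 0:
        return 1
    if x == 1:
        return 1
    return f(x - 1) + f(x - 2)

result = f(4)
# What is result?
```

Build up from base cases: f(0)=1, f(1)=1, f(2)=2, f(3)=3, f(4)=5

Answer: 5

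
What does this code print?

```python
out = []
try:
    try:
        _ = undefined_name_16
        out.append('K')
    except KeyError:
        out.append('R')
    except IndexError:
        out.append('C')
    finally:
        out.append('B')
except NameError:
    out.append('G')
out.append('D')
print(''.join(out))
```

Execution trace: 'B' (finally) → 'G' (outer except NameError) → 'D' (after the try/except). Output: BGD

Answer: BGD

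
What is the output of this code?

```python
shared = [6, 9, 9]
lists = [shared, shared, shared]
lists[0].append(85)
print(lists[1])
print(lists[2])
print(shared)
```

Key concept: list of same reference.
Step by step:
`shared = [6, 9, 9]` → shared = [6, 9, 9]
`lists = [shared, shared, shared]` → lists = [[6, 9, 9], [6, 9, 9], [6, 9, 9]]
`lists[0].append(85)` → shared = [6, 9, 9, 85]; lists = [[6, 9, 9, 85], [6, 9, 9, 85], [6, 9, 9, 85]]
`print(lists[1])` → prints [6, 9, 9, 85]
`print(lists[2])` → prints [6, 9, 9, 85]
`print(shared)` → prints [6, 9, 9, 85]

Answer:
[6, 9, 9, 85]
[6, 9, 9, 85]
[6, 9, 9, 85]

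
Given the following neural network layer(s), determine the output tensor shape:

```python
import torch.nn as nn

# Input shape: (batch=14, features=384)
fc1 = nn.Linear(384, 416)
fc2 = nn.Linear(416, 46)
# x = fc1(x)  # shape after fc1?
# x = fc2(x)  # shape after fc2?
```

Input: (14, 384) -> after fc1: (14, 416) -> Output: (14, 46)

Answer: (14, 46)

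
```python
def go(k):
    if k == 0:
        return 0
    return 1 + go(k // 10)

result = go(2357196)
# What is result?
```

Count of digits of 2357196: 7

Answer: 7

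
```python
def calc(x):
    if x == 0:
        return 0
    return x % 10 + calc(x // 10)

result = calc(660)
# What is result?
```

Sum of digits of 660: 0 + 6 + 6 = 12

Answer: 12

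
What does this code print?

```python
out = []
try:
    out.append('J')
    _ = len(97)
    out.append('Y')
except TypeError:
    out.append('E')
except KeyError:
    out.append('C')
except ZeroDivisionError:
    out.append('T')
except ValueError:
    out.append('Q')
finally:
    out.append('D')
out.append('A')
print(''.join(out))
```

Execution trace: 'J' (try body) → 'E' (except TypeError) → 'D' (finally) → 'A' (after the try/except). Output: JEDA

Answer: JEDA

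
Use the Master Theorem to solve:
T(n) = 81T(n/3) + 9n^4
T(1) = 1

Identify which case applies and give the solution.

a=81, b=3, f(n)=9n^4. log_3(81) = 4. Since c=4 = 4, Case 2 applies: T(n) = Θ(n^log_b(a) · log n) = O(n^4 log n).

Answer: O(n^4 log n) - Case 2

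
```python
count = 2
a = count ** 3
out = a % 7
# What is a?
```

Trace:
`count = 2` → count = 2
`a = count ** 3` → a = 8
`out = a % 7` → out = 1
So a = 8

Answer: 8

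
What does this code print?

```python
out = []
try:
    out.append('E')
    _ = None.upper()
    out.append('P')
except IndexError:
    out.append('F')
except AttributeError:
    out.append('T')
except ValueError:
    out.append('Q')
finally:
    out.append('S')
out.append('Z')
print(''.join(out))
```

Execution trace: 'E' (try body) → 'T' (except AttributeError) → 'S' (finally) → 'Z' (after the try/except). Output: ETSZ

Answer: ETSZ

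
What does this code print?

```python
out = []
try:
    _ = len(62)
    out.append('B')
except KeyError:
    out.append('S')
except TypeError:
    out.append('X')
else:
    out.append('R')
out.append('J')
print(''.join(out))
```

Execution trace: 'X' (except TypeError) → 'J' (after the try/except). Output: XJ

Answer: XJ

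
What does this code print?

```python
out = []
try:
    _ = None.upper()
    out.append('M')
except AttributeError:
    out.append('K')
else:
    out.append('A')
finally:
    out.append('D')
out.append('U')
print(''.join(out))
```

Execution trace: 'K' (except AttributeError) → 'D' (finally) → 'U' (after the try/except). Output: KDU

Answer: KDU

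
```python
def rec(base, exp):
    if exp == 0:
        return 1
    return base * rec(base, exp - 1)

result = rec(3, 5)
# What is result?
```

rec(3, 5) = 3 * 3 * 3 * 3 * 3 = 243

Answer: 243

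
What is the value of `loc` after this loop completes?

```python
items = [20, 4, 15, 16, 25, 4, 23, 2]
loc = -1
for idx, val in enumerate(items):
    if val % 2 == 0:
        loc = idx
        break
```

First even number index in [20, 4, 15, 16, 25, 4, 23, 2]
`loc` takes the values: -1 → 0

Answer: 0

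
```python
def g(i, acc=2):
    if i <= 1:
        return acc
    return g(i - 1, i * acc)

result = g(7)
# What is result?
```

Accumulator trace (n, acc): (7, 2) -> (6, 14) -> (5, 84) -> (4, 420) -> (3, 1680) -> (2, 5040) -> (1, 10080) -> return 10080

Answer: 10080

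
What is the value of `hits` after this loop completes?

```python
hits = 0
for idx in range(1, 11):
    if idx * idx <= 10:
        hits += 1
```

Count numbers where idx² ≤ 10
`hits` takes the values: 0 → 1 → 2 → 3

Answer: 3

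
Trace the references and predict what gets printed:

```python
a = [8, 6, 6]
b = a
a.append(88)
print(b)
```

Key concept: basic list aliasing.
Step by step:
`a = [8, 6, 6]` → a = [8, 6, 6]
`b = a` → b = [8, 6, 6] (same object as a)
`a.append(88)` → a = [8, 6, 6, 88] (same object as b); b = [8, 6, 6, 88] (same object as a)
`print(b)` → prints [8, 6, 6, 88]

Answer: [8, 6, 6, 88]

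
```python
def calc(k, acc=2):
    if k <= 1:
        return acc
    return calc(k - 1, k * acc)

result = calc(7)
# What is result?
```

Accumulator trace (n, acc): (7, 2) -> (6, 14) -> (5, 84) -> (4, 420) -> (3, 1680) -> (2, 5040) -> (1, 10080) -> return 10080

Answer: 10080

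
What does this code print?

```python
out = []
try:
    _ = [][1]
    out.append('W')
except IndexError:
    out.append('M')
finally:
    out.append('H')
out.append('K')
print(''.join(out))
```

Execution trace: 'M' (except IndexError) → 'H' (finally) → 'K' (after the try/except). Output: MHK

Answer: MHK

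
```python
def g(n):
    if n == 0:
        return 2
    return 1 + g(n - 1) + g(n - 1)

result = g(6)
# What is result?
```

g(n) = 1 + 2·g(n-1), g(0)=2. Closed form: (2+1)·2^6 - 1 = 191.

Answer: 191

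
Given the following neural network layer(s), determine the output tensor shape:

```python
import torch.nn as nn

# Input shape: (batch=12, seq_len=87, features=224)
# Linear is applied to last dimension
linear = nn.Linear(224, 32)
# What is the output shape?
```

Input: (12, 87, 224) -> Output: (12, 87, 32)

Answer: (12, 87, 32)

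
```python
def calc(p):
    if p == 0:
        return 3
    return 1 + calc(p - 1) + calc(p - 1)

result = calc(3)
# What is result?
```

calc(p) = 1 + 2·calc(p-1), calc(0)=3. Closed form: (3+1)·2^3 - 1 = 31.

Answer: 31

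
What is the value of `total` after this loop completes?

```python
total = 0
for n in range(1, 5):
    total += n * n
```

Sum of squares 1² to 4² = 30
`total` takes the values: 0 → 1 → 5 → 14 → 30

Answer: 30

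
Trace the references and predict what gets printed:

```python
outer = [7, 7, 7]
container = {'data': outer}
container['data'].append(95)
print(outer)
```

Key concept: dict holds reference to list.
Step by step:
`outer = [7, 7, 7]` → outer = [7, 7, 7]
`container = {'data': outer}` → container = {'data': [7, 7, 7]}
`container['data'].append(95)` → outer = [7, 7, 7, 95]; container = {'data': [7, 7, 7, 95]}
`print(outer)` → prints [7, 7, 7, 95]

Answer: [7, 7, 7, 95]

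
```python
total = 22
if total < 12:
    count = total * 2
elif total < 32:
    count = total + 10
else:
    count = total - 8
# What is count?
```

Trace:
`total = 22` → total = 22
`if total < 12: ...` → total < 12 is False, total < 32 is True → count = 32
So count = 32

Answer: 32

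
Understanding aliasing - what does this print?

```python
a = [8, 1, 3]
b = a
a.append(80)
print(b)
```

Key concept: basic list aliasing.
Step by step:
`a = [8, 1, 3]` → a = [8, 1, 3]
`b = a` → b = [8, 1, 3] (same object as a)
`a.append(80)` → a = [8, 1, 3, 80] (same object as b); b = [8, 1, 3, 80] (same object as a)
`print(b)` → prints [8, 1, 3, 80]

Answer: [8, 1, 3, 80]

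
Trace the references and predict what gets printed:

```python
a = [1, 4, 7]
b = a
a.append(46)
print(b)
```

Key concept: basic list aliasing.
Step by step:
`a = [1, 4, 7]` → a = [1, 4, 7]
`b = a` → b = [1, 4, 7] (same object as a)
`a.append(46)` → a = [1, 4, 7, 46] (same object as b); b = [1, 4, 7, 46] (same object as a)
`print(b)` → prints [1, 4, 7, 46]

Answer: [1, 4, 7, 46]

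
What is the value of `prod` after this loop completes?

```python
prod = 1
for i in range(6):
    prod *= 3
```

3^6 = 729
`prod` takes the values: 1 → 3 → 9 → 27 → 81 → 243 → 729

Answer: 729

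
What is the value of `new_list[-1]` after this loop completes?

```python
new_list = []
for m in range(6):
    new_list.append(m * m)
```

Last element of squares 0 to 5
`new_list` takes the values: [] → [0] → [0, 1] → [0, 1, 4] → [0, 1, 4, 9] → [0, 1, 4, 9, 16] → [0, 1, 4, 9, 16, 25]
So `new_list[-1]` = 25

Answer: 25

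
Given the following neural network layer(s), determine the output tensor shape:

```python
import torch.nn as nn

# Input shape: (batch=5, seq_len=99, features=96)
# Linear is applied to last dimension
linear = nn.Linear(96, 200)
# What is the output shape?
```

Input: (5, 99, 96) -> Output: (5, 99, 200)

Answer: (5, 99, 200)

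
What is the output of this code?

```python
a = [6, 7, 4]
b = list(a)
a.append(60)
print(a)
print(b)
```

Key concept: list() constructor creates copy.
Step by step:
`a = [6, 7, 4]` → a = [6, 7, 4]
`b = list(a)` → b = [6, 7, 4]
`a.append(60)` → a = [6, 7, 4, 60]
`print(a)` → prints [6, 7, 4, 60]
`print(b)` → prints [6, 7, 4]

Answer:
[6, 7, 4, 60]
[6, 7, 4]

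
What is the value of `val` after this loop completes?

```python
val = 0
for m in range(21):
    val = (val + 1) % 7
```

Increment mod 7, 21 times = 0
`val` takes the values: 0 → 1 → 2 → 3 → 4 → 5 → 6 → 0 → 1 → 2 → 3 → 4 → 5 → 6 → 0 → 1 → 2 → 3 → 4 → 5 → 6 → 0

Answer: 0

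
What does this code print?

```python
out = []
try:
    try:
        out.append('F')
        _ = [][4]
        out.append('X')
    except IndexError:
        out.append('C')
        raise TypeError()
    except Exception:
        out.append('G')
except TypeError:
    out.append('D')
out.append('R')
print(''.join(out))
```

Execution trace: 'F' (inner try body) → 'C' (inner except IndexError) → 'D' (outer except TypeError) → 'R' (after the try/except). Output: FCDR

Answer: FCDR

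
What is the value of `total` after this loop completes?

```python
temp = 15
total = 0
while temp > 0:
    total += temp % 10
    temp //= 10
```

Sum digits of 15
`total` takes the values: 0 → 5 → 6

Answer: 6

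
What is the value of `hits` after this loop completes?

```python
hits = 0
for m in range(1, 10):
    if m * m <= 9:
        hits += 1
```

Count numbers where m² ≤ 9
`hits` takes the values: 0 → 1 → 2 → 3

Answer: 3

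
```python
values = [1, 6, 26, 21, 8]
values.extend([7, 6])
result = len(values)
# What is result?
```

Trace:
`values = [1, 6, 26, 21, 8]` → values = [1, 6, 26, 21, 8]
`values.extend([7, 6])` → values = [1, 6, 26, 21, 8, 7, 6]
`result = len(values)` → result = 7
So result = 7

Answer: 7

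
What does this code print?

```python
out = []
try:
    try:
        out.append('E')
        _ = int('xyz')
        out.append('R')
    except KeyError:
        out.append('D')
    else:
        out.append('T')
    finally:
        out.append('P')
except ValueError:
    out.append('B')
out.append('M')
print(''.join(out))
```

Execution trace: 'E' (inner try body) → 'P' (inner finally) → 'B' (outer except ValueError) → 'M' (after the try/except). Output: EPBM

Answer: EPBM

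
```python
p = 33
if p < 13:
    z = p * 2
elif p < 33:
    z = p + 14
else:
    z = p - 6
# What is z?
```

Trace:
`p = 33` → p = 33
`if p < 13: ...` → p < 13 is False, p < 33 is False, take else branch → z = 27
So z = 27

Answer: 27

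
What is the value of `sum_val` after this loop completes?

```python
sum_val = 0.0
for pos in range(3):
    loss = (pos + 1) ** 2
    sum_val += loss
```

Sum of squared losses 1² + 2² + ... + 3²
`sum_val` takes the values: 0.0 → 1.0 → 5.0 → 14.0

Answer: 14.0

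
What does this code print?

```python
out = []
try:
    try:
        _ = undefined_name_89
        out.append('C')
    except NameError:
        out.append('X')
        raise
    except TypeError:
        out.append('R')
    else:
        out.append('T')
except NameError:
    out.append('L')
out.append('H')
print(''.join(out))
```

Execution trace: 'X' (inner except NameError) → 'L' (outer except NameError) → 'H' (after the try/except). Output: XLH

Answer: XLH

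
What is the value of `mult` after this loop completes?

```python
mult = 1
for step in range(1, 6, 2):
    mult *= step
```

Product of 1, 3, 5, ... up to 5
`mult` takes the values: 1 → 3 → 15

Answer: 15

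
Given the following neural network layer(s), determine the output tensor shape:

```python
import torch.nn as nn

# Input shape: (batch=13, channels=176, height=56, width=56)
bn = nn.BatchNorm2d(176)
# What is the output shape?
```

Input: (13, 176, 56, 56) -> Output: (13, 176, 56, 56)

Answer: (13, 176, 56, 56)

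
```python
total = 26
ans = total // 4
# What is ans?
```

Trace:
`total = 26` → total = 26
`ans = total // 4` → ans = 6
So ans = 6

Answer: 6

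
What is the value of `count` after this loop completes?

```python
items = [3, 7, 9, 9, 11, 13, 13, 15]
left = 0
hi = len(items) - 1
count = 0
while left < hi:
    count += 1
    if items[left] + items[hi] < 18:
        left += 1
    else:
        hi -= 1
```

Steps to find pair summing to 18
`count` takes the values: 0 → 1 → 2 → 3 → 4 → 5 → 6 → 7

Answer: 7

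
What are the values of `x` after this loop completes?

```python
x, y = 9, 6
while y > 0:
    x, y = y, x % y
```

GCD of 9 and 6
`x` takes the values: 9 → 6 → 3

Answer: 3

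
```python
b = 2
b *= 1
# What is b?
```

Trace:
`b = 2` → b = 2
`b *= 1` → b = 2
So b = 2

Answer: 2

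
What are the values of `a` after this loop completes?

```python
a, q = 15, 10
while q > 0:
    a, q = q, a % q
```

GCD of 15 and 10
`a` takes the values: 15 → 10 → 5

Answer: 5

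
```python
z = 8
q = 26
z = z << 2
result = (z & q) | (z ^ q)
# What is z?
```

Trace:
`z = 8` → z = 8
`q = 26` → q = 26
`z = z << 2` → z = 32
`result = (z & q) | (z ^ q)` → result = 58
So z = 32

Answer: 32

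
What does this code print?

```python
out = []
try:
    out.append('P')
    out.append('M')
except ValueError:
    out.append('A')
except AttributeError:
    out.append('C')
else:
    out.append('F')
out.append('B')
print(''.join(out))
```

Execution trace: 'P' (try body) → 'M' (try body, no exception) → 'F' (else) → 'B' (after the try/except). Output: PMFB

Answer: PMFB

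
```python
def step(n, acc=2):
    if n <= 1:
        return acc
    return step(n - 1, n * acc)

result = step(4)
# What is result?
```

Accumulator trace (n, acc): (4, 2) -> (3, 8) -> (2, 24) -> (1, 48) -> return 48

Answer: 48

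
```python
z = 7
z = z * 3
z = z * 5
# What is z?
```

Trace:
`z = 7` → z = 7
`z = z * 3` → z = 21
`z = z * 5` → z = 105
So z = 105

Answer: 105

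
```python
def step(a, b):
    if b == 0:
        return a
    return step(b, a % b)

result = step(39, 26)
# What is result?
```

step(39, 26) -> step(26, 13) -> step(13, 0) -> 13

Answer: 13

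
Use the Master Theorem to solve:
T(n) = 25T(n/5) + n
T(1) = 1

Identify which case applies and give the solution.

a=25, b=5, f(n)=n. log_5(25) = 2. Since c=1 < 2, Case 1 applies: T(n) = Θ(n^log_b(a)) = O(n^2).

Answer: O(n^2) - Case 1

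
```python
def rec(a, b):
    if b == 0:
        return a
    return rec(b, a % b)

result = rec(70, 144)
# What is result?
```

rec(70, 144) -> rec(144, 70) -> rec(70, 4) -> rec(4, 2) -> rec(2, 0) -> 2

Answer: 2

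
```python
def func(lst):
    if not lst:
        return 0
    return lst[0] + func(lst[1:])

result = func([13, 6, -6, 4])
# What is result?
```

13 + 6 + (-6) + 4 + 0 = 17

Answer: 17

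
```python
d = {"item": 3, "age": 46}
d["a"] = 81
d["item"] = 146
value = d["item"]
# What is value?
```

Trace:
`d = {"item": 3, "age": 46}` → d = {'item': 3, 'age': 46}
`d["a"] = 81` → d = {'item': 3, 'age': 46, 'a': 81}
`d["item"] = 146` → d = {'item': 146, 'age': 46, 'a': 81}
`value = d["item"]` → value = 146
So value = 146

Answer: 146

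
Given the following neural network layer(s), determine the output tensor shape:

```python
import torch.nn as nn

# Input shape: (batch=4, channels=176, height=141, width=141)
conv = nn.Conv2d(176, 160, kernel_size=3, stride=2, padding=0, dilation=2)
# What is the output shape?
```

Input: (4, 176, 141, 141) -> Output: (4, 160, 69, 69)

Answer: (4, 160, 69, 69)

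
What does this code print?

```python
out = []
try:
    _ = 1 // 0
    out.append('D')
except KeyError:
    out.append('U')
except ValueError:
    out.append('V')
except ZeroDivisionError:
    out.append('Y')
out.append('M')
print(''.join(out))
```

Execution trace: 'Y' (except ZeroDivisionError) → 'M' (after the try/except). Output: YM

Answer: YM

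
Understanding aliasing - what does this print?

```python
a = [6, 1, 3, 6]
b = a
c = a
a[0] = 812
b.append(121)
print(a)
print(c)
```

Key concept: multiple aliases.
Step by step:
`a = [6, 1, 3, 6]` → a = [6, 1, 3, 6]
`b = a` → b = [6, 1, 3, 6] (same object as a)
`c = a` → c = [6, 1, 3, 6] (same object as a, b)
`a[0] = 812` → a = [812, 1, 3, 6] (same object as b, c); b = [812, 1, 3, 6] (same object as a, c); c = [812, 1, 3, 6] (same object as a, b)
`b.append(121)` → a = [812, 1, 3, 6, 121] (same object as b, c); b = [812, 1, 3, 6, 121] (same object as a, c); c = [812, 1, 3, 6, 121] (same object as a, b)
`print(a)` → prints [812, 1, 3, 6, 121]
`print(c)` → prints [812, 1, 3, 6, 121]

Answer:
[812, 1, 3, 6, 121]
[812, 1, 3, 6, 121]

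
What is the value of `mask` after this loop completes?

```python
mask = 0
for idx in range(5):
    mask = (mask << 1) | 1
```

Build 5 consecutive 1-bits: 0b11111
`mask` takes the values: 0 → 1 → 3 → 7 → 15 → 31

Answer: 31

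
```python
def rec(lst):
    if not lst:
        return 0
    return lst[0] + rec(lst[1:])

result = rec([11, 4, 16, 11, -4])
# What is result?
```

11 + 4 + 16 + 11 + (-4) + 0 = 38

Answer: 38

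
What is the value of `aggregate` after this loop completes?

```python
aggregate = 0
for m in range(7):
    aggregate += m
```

Sum of 0 to 6 = 21
`aggregate` takes the values: 0 → 1 → 3 → 6 → 10 → 15 → 21

Answer: 21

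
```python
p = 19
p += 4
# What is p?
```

Trace:
`p = 19` → p = 19
`p += 4` → p = 23
So p = 23

Answer: 23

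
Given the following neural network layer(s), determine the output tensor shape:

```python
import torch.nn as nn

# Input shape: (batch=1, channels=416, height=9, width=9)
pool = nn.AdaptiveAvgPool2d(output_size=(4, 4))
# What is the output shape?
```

Input: (1, 416, 9, 9) -> Output: (1, 416, 4, 4)

Answer: (1, 416, 4, 4)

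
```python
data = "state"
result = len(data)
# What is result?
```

Trace:
`data = "state"` → data = 'state'
`result = len(data)` → result = 5
So result = 5

Answer: 5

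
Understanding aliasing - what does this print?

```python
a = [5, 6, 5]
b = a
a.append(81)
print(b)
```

Key concept: basic list aliasing.
Step by step:
`a = [5, 6, 5]` → a = [5, 6, 5]
`b = a` → b = [5, 6, 5] (same object as a)
`a.append(81)` → a = [5, 6, 5, 81] (same object as b); b = [5, 6, 5, 81] (same object as a)
`print(b)` → prints [5, 6, 5, 81]

Answer: [5, 6, 5, 81]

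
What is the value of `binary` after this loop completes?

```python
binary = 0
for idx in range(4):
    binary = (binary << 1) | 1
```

Build 4 consecutive 1-bits: 0b1111
`binary` takes the values: 0 → 1 → 3 → 7 → 15

Answer: 15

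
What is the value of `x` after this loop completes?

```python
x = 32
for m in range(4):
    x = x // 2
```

Halve 4 times: 32 // 2^4 = 2
`x` takes the values: 32 → 16 → 8 → 4 → 2

Answer: 2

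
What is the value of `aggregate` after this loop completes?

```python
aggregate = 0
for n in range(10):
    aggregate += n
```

Sum of 0 to 9 = 45
`aggregate` takes the values: 0 → 1 → 3 → 6 → 10 → 15 → 21 → 28 → 36 → 45

Answer: 45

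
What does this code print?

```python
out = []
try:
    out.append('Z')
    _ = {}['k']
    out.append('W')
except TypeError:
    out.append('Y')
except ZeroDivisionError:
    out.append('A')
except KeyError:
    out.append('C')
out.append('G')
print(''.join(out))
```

Execution trace: 'Z' (try body) → 'C' (except KeyError) → 'G' (after the try/except). Output: ZCG

Answer: ZCG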